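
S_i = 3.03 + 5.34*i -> [3.03, 8.37, 13.71, 19.05, 24.39]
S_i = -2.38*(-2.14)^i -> [-2.38, 5.09, -10.9, 23.32, -49.92]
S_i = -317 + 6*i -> [-317, -311, -305, -299, -293]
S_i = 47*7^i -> [47, 329, 2303, 16121, 112847]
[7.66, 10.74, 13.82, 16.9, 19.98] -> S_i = 7.66 + 3.08*i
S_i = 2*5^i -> [2, 10, 50, 250, 1250]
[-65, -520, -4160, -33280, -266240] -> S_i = -65*8^i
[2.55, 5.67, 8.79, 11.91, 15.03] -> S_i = 2.55 + 3.12*i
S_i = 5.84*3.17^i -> [5.84, 18.51, 58.69, 186.03, 589.73]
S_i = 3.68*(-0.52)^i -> [3.68, -1.91, 1.0, -0.52, 0.27]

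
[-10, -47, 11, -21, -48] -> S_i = Random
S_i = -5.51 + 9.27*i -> [-5.51, 3.76, 13.03, 22.3, 31.57]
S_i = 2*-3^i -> [2, -6, 18, -54, 162]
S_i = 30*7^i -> [30, 210, 1470, 10290, 72030]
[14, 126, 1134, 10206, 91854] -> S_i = 14*9^i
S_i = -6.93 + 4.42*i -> [-6.93, -2.51, 1.91, 6.33, 10.75]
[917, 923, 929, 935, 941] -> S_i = 917 + 6*i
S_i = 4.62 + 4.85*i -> [4.62, 9.47, 14.32, 19.17, 24.02]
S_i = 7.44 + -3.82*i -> [7.44, 3.62, -0.2, -4.02, -7.84]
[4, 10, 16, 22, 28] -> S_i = 4 + 6*i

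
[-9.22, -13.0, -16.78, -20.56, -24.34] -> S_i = -9.22 + -3.78*i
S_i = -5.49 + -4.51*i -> [-5.49, -10.0, -14.51, -19.02, -23.53]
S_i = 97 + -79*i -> [97, 18, -61, -140, -219]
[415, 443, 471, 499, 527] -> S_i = 415 + 28*i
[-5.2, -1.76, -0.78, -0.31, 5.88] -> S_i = Random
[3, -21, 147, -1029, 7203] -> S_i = 3*-7^i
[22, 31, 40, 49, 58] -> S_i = 22 + 9*i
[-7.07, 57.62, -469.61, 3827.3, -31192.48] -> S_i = -7.07*(-8.15)^i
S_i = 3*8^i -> [3, 24, 192, 1536, 12288]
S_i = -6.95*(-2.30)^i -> [-6.95, 15.98, -36.77, 84.56, -194.49]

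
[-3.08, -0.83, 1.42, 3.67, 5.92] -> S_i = -3.08 + 2.25*i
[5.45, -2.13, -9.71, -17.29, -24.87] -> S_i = 5.45 + -7.58*i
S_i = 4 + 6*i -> [4, 10, 16, 22, 28]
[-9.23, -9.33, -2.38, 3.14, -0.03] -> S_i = Random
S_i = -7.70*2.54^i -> [-7.7, -19.56, -49.68, -126.18, -320.5]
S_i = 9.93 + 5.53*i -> [9.93, 15.46, 20.99, 26.52, 32.05]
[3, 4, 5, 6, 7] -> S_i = 3 + 1*i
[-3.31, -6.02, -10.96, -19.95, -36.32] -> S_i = -3.31*1.82^i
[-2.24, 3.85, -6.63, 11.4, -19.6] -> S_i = -2.24*(-1.72)^i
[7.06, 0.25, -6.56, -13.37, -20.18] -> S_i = 7.06 + -6.81*i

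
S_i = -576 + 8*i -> [-576, -568, -560, -552, -544]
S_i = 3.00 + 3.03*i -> [3.0, 6.03, 9.06, 12.09, 15.12]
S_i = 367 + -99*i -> [367, 268, 169, 70, -29]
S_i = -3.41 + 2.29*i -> [-3.41, -1.12, 1.17, 3.46, 5.75]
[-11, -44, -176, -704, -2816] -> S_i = -11*4^i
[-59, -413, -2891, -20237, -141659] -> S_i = -59*7^i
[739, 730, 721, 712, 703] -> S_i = 739 + -9*i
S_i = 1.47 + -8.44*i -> [1.47, -6.97, -15.41, -23.85, -32.29]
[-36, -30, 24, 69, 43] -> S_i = Random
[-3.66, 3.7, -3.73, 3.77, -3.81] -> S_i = -3.66*(-1.01)^i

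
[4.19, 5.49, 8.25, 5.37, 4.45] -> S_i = Random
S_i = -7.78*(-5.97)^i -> [-7.78, 46.45, -277.29, 1655.4, -9882.73]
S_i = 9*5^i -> [9, 45, 225, 1125, 5625]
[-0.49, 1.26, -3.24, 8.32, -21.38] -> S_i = -0.49*(-2.57)^i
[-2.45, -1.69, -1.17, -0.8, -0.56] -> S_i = -2.45*0.69^i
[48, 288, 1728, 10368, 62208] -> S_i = 48*6^i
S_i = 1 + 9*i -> [1, 10, 19, 28, 37]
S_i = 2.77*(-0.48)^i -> [2.77, -1.33, 0.64, -0.31, 0.15]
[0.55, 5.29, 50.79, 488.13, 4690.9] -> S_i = 0.55*9.61^i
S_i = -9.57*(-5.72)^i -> [-9.57, 54.74, -313.12, 1791.02, -10244.62]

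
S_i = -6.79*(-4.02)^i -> [-6.79, 27.3, -109.73, 441.11, -1773.27]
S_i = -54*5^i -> [-54, -270, -1350, -6750, -33750]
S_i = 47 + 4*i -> [47, 51, 55, 59, 63]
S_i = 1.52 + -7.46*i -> [1.52, -5.94, -13.4, -20.86, -28.32]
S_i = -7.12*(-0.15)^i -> [-7.12, 1.07, -0.16, 0.02, -0.0]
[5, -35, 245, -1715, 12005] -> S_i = 5*-7^i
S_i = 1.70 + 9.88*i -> [1.7, 11.58, 21.46, 31.34, 41.22]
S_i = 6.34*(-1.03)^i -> [6.34, -6.53, 6.73, -6.93, 7.14]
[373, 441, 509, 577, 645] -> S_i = 373 + 68*i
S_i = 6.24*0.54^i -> [6.24, 3.37, 1.82, 0.98, 0.53]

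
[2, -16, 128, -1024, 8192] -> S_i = 2*-8^i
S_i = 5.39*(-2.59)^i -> [5.39, -13.96, 36.16, -93.65, 242.54]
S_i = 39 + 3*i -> [39, 42, 45, 48, 51]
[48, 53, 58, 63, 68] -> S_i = 48 + 5*i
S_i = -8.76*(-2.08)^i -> [-8.76, 18.22, -37.9, 78.83, -163.97]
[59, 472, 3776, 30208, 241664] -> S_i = 59*8^i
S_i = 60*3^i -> [60, 180, 540, 1620, 4860]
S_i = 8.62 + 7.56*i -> [8.62, 16.18, 23.74, 31.3, 38.86]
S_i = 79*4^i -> [79, 316, 1264, 5056, 20224]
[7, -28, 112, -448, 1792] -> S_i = 7*-4^i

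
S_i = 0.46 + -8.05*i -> [0.46, -7.59, -15.64, -23.69, -31.74]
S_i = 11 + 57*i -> [11, 68, 125, 182, 239]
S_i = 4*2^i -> [4, 8, 16, 32, 64]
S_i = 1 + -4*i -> [1, -3, -7, -11, -15]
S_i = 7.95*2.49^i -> [7.95, 19.8, 49.29, 122.73, 305.61]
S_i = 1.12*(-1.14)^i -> [1.12, -1.28, 1.46, -1.66, 1.89]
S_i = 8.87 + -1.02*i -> [8.87, 7.85, 6.83, 5.81, 4.79]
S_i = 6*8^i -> [6, 48, 384, 3072, 24576]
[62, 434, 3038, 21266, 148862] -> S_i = 62*7^i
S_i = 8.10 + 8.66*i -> [8.1, 16.76, 25.42, 34.08, 42.74]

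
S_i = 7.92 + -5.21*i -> [7.92, 2.71, -2.5, -7.71, -12.92]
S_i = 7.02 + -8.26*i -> [7.02, -1.24, -9.5, -17.76, -26.02]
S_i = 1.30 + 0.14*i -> [1.3, 1.44, 1.58, 1.72, 1.86]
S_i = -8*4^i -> [-8, -32, -128, -512, -2048]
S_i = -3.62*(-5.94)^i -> [-3.62, 21.5, -127.73, 758.7, -4506.66]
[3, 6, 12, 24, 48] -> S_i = 3*2^i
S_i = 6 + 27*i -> [6, 33, 60, 87, 114]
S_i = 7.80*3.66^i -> [7.8, 28.55, 104.49, 382.42, 1399.65]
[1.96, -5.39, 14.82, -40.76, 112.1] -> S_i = 1.96*(-2.75)^i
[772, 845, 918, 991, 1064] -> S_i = 772 + 73*i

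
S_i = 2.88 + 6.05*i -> [2.88, 8.93, 14.98, 21.03, 27.08]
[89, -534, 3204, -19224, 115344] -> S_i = 89*-6^i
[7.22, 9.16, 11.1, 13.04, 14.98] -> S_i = 7.22 + 1.94*i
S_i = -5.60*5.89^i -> [-5.6, -32.98, -194.28, -1144.28, -6739.83]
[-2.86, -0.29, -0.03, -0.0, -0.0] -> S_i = -2.86*0.10^i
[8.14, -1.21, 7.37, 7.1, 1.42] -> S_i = Random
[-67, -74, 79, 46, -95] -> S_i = Random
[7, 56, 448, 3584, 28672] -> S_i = 7*8^i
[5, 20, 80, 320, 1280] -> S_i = 5*4^i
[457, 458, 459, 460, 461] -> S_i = 457 + 1*i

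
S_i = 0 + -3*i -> [0, -3, -6, -9, -12]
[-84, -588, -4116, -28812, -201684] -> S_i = -84*7^i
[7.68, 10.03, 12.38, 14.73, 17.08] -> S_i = 7.68 + 2.35*i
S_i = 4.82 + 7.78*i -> [4.82, 12.6, 20.38, 28.16, 35.94]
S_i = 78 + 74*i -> [78, 152, 226, 300, 374]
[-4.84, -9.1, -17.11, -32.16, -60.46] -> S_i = -4.84*1.88^i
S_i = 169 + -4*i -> [169, 165, 161, 157, 153]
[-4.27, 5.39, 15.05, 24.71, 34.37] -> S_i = -4.27 + 9.66*i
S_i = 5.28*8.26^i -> [5.28, 43.61, 360.24, 2975.6, 24578.43]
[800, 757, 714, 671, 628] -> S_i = 800 + -43*i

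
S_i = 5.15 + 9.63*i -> [5.15, 14.78, 24.41, 34.04, 43.67]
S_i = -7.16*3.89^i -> [-7.16, -27.85, -108.35, -421.47, -1639.5]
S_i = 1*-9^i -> [1, -9, 81, -729, 6561]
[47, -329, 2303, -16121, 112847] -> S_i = 47*-7^i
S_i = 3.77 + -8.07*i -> [3.77, -4.3, -12.37, -20.44, -28.51]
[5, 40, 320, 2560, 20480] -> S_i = 5*8^i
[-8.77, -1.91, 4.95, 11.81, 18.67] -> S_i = -8.77 + 6.86*i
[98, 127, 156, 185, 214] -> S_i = 98 + 29*i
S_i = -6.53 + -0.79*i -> [-6.53, -7.32, -8.11, -8.9, -9.69]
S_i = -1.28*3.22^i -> [-1.28, -4.12, -13.27, -42.73, -137.6]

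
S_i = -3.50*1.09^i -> [-3.5, -3.82, -4.16, -4.53, -4.94]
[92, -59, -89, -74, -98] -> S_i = Random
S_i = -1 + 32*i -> [-1, 31, 63, 95, 127]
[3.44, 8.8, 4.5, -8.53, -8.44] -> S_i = Random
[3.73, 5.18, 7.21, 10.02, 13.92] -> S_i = 3.73*1.39^i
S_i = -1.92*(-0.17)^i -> [-1.92, 0.33, -0.06, 0.01, -0.0]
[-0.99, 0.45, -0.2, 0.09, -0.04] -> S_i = -0.99*(-0.45)^i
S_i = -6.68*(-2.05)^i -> [-6.68, 13.69, -28.07, 57.55, -117.98]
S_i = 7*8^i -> [7, 56, 448, 3584, 28672]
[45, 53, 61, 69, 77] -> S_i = 45 + 8*i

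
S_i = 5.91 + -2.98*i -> [5.91, 2.93, -0.05, -3.03, -6.01]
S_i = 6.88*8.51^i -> [6.88, 58.55, 498.25, 4240.11, 36083.34]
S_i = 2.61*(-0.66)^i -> [2.61, -1.72, 1.14, -0.75, 0.5]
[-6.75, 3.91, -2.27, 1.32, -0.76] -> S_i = -6.75*(-0.58)^i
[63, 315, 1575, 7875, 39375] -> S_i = 63*5^i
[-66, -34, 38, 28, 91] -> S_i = Random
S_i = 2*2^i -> [2, 4, 8, 16, 32]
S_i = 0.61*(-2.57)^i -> [0.61, -1.57, 4.03, -10.35, 26.61]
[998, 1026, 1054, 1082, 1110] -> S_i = 998 + 28*i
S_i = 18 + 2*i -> [18, 20, 22, 24, 26]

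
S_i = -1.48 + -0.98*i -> [-1.48, -2.46, -3.44, -4.42, -5.4]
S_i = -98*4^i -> [-98, -392, -1568, -6272, -25088]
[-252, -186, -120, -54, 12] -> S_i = -252 + 66*i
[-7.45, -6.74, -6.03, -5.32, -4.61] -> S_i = -7.45 + 0.71*i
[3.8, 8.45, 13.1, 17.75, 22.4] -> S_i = 3.80 + 4.65*i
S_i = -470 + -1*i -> [-470, -471, -472, -473, -474]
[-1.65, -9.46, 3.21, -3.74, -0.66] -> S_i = Random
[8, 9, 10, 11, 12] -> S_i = 8 + 1*i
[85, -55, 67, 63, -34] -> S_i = Random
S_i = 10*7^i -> [10, 70, 490, 3430, 24010]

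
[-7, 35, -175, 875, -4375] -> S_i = -7*-5^i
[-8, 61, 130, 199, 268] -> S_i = -8 + 69*i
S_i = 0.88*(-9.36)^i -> [0.88, -8.24, 77.1, -721.62, 6754.39]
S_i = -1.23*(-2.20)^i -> [-1.23, 2.71, -5.95, 13.1, -28.81]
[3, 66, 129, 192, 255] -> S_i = 3 + 63*i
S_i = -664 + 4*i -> [-664, -660, -656, -652, -648]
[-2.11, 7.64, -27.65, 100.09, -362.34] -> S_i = -2.11*(-3.62)^i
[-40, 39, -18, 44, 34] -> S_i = Random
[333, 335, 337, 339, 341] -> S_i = 333 + 2*i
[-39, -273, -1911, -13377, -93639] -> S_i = -39*7^i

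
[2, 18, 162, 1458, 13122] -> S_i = 2*9^i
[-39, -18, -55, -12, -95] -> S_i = Random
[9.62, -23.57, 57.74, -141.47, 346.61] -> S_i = 9.62*(-2.45)^i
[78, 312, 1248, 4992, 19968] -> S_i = 78*4^i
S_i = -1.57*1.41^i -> [-1.57, -2.21, -3.12, -4.4, -6.21]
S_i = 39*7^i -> [39, 273, 1911, 13377, 93639]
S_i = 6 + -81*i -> [6, -75, -156, -237, -318]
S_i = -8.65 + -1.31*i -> [-8.65, -9.96, -11.27, -12.58, -13.89]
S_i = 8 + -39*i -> [8, -31, -70, -109, -148]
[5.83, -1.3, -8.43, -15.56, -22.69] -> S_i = 5.83 + -7.13*i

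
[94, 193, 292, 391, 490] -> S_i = 94 + 99*i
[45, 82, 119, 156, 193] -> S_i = 45 + 37*i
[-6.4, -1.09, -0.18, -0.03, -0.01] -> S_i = -6.40*0.17^i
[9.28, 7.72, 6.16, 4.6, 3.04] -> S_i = 9.28 + -1.56*i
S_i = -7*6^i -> [-7, -42, -252, -1512, -9072]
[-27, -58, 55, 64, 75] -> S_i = Random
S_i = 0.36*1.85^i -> [0.36, 0.67, 1.23, 2.28, 4.22]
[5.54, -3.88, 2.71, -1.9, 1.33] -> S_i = 5.54*(-0.70)^i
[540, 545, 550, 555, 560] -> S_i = 540 + 5*i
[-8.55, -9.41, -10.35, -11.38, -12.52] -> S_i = -8.55*1.10^i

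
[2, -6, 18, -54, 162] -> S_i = 2*-3^i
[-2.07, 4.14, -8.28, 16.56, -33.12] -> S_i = -2.07*(-2.00)^i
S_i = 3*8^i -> [3, 24, 192, 1536, 12288]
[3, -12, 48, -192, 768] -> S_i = 3*-4^i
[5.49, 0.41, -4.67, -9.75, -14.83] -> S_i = 5.49 + -5.08*i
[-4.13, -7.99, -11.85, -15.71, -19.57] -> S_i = -4.13 + -3.86*i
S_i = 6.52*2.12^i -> [6.52, 13.82, 29.3, 62.12, 131.7]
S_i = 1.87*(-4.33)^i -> [1.87, -8.1, 35.06, -151.81, 657.34]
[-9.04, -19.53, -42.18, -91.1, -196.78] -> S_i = -9.04*2.16^i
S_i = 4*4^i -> [4, 16, 64, 256, 1024]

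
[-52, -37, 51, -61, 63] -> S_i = Random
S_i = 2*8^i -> [2, 16, 128, 1024, 8192]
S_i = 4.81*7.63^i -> [4.81, 36.7, 280.02, 2136.58, 16302.09]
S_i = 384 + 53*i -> [384, 437, 490, 543, 596]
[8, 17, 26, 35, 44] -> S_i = 8 + 9*i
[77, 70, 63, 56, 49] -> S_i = 77 + -7*i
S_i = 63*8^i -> [63, 504, 4032, 32256, 258048]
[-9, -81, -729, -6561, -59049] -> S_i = -9*9^i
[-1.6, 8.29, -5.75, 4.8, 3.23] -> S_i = Random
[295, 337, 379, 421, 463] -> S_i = 295 + 42*i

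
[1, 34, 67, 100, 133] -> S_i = 1 + 33*i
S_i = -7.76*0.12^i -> [-7.76, -0.93, -0.11, -0.01, -0.0]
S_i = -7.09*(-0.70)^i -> [-7.09, 4.96, -3.47, 2.43, -1.7]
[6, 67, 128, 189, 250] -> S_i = 6 + 61*i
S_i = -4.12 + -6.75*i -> [-4.12, -10.87, -17.62, -24.37, -31.12]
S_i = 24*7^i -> [24, 168, 1176, 8232, 57624]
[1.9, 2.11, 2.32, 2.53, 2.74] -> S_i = 1.90 + 0.21*i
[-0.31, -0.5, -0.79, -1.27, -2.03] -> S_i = -0.31*1.60^i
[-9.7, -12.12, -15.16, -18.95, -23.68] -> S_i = -9.70*1.25^i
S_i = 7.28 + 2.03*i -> [7.28, 9.31, 11.34, 13.37, 15.4]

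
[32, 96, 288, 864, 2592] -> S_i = 32*3^i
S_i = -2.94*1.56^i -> [-2.94, -4.59, -7.15, -11.16, -17.41]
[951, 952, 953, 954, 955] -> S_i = 951 + 1*i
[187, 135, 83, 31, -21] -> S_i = 187 + -52*i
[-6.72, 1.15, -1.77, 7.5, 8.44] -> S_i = Random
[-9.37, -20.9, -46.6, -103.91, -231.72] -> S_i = -9.37*2.23^i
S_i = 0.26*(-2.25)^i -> [0.26, -0.58, 1.32, -2.96, 6.66]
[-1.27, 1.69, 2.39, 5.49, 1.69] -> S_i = Random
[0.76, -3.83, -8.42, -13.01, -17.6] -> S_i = 0.76 + -4.59*i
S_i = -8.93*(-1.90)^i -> [-8.93, 16.97, -32.24, 61.25, -116.38]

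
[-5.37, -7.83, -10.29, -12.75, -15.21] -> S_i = -5.37 + -2.46*i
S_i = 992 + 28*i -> [992, 1020, 1048, 1076, 1104]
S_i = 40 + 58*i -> [40, 98, 156, 214, 272]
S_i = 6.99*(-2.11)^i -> [6.99, -14.75, 31.12, -65.66, 138.55]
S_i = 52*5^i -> [52, 260, 1300, 6500, 32500]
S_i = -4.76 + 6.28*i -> [-4.76, 1.52, 7.8, 14.08, 20.36]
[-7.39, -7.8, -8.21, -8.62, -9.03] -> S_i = -7.39 + -0.41*i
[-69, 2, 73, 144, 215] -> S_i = -69 + 71*i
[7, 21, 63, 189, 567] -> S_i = 7*3^i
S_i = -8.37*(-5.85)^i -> [-8.37, 48.96, -286.44, 1675.69, -9802.77]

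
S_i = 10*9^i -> [10, 90, 810, 7290, 65610]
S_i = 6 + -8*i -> [6, -2, -10, -18, -26]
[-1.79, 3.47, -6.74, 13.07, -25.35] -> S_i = -1.79*(-1.94)^i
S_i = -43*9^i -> [-43, -387, -3483, -31347, -282123]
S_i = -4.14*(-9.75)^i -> [-4.14, 40.36, -393.56, 3837.2, -37412.68]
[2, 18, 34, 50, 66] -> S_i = 2 + 16*i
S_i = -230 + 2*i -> [-230, -228, -226, -224, -222]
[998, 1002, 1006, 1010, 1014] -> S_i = 998 + 4*i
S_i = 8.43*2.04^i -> [8.43, 17.2, 35.08, 71.57, 146.0]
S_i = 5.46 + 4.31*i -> [5.46, 9.77, 14.08, 18.39, 22.7]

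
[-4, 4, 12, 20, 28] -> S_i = -4 + 8*i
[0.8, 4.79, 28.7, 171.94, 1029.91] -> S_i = 0.80*5.99^i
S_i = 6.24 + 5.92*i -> [6.24, 12.16, 18.08, 24.0, 29.92]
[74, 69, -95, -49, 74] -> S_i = Random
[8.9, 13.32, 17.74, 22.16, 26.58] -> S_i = 8.90 + 4.42*i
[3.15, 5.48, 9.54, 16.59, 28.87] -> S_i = 3.15*1.74^i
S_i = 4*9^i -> [4, 36, 324, 2916, 26244]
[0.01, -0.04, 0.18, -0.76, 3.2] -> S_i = 0.01*(-4.23)^i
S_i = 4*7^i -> [4, 28, 196, 1372, 9604]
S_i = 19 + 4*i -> [19, 23, 27, 31, 35]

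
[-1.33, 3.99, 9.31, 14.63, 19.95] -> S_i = -1.33 + 5.32*i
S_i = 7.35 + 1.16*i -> [7.35, 8.51, 9.67, 10.83, 11.99]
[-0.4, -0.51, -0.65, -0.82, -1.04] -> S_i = -0.40*1.27^i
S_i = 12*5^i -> [12, 60, 300, 1500, 7500]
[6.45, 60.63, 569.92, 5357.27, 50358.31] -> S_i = 6.45*9.40^i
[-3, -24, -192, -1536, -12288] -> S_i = -3*8^i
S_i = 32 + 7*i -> [32, 39, 46, 53, 60]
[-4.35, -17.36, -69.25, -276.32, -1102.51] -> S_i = -4.35*3.99^i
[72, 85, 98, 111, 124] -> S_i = 72 + 13*i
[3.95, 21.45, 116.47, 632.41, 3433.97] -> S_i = 3.95*5.43^i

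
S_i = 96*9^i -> [96, 864, 7776, 69984, 629856]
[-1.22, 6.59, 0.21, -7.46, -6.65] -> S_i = Random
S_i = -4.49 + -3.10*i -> [-4.49, -7.59, -10.69, -13.79, -16.89]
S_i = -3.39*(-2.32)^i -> [-3.39, 7.86, -18.25, 42.33, -98.21]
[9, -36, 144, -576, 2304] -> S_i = 9*-4^i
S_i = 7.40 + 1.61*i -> [7.4, 9.01, 10.62, 12.23, 13.84]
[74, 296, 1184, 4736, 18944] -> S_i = 74*4^i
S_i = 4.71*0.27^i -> [4.71, 1.27, 0.34, 0.09, 0.03]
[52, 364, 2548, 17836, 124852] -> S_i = 52*7^i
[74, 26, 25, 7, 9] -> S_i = Random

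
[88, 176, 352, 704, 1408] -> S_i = 88*2^i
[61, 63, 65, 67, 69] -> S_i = 61 + 2*i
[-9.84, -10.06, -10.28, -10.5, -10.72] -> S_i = -9.84 + -0.22*i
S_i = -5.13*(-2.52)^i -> [-5.13, 12.93, -32.58, 82.1, -206.88]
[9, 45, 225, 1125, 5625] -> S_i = 9*5^i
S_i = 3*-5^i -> [3, -15, 75, -375, 1875]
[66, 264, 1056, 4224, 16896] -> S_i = 66*4^i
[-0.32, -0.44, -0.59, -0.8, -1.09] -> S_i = -0.32*1.36^i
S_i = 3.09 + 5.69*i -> [3.09, 8.78, 14.47, 20.16, 25.85]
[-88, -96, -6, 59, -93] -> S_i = Random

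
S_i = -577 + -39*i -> [-577, -616, -655, -694, -733]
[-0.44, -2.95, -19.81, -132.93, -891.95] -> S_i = -0.44*6.71^i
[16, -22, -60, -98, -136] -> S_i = 16 + -38*i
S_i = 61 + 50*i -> [61, 111, 161, 211, 261]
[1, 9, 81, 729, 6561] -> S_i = 1*9^i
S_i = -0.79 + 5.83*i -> [-0.79, 5.04, 10.87, 16.7, 22.53]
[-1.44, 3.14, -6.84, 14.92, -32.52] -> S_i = -1.44*(-2.18)^i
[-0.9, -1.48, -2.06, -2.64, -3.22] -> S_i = -0.90 + -0.58*i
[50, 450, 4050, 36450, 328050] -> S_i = 50*9^i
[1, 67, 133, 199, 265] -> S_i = 1 + 66*i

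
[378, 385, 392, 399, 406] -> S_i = 378 + 7*i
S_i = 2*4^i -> [2, 8, 32, 128, 512]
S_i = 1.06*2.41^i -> [1.06, 2.55, 6.16, 14.84, 35.76]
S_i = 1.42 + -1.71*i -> [1.42, -0.29, -2.0, -3.71, -5.42]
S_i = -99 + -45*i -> [-99, -144, -189, -234, -279]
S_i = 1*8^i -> [1, 8, 64, 512, 4096]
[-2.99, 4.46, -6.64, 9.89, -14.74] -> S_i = -2.99*(-1.49)^i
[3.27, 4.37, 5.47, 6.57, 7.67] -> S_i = 3.27 + 1.10*i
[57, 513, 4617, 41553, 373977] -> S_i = 57*9^i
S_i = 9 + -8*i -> [9, 1, -7, -15, -23]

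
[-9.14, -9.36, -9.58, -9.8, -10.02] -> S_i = -9.14 + -0.22*i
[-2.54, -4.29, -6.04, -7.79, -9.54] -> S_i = -2.54 + -1.75*i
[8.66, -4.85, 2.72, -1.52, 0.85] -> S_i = 8.66*(-0.56)^i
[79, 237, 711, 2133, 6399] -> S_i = 79*3^i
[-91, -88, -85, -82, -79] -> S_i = -91 + 3*i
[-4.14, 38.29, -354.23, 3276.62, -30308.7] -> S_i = -4.14*(-9.25)^i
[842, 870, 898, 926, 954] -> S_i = 842 + 28*i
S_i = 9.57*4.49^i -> [9.57, 42.97, 192.93, 866.27, 3889.53]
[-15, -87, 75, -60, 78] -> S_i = Random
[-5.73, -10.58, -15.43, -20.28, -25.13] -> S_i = -5.73 + -4.85*i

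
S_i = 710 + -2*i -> [710, 708, 706, 704, 702]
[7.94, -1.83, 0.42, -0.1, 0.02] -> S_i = 7.94*(-0.23)^i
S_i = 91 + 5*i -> [91, 96, 101, 106, 111]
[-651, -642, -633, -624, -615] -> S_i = -651 + 9*i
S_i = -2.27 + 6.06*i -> [-2.27, 3.79, 9.85, 15.91, 21.97]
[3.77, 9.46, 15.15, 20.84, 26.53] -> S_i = 3.77 + 5.69*i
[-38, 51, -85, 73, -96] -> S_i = Random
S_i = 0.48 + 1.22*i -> [0.48, 1.7, 2.92, 4.14, 5.36]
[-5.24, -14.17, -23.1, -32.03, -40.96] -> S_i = -5.24 + -8.93*i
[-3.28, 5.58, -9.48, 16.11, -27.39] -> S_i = -3.28*(-1.70)^i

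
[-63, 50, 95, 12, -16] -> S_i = Random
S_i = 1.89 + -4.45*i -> [1.89, -2.56, -7.01, -11.46, -15.91]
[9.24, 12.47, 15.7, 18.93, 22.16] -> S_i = 9.24 + 3.23*i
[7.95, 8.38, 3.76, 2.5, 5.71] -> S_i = Random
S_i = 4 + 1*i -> [4, 5, 6, 7, 8]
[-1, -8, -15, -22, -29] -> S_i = -1 + -7*i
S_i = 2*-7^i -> [2, -14, 98, -686, 4802]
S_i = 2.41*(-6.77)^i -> [2.41, -16.32, 110.46, -747.8, 5062.58]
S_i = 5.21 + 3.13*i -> [5.21, 8.34, 11.47, 14.6, 17.73]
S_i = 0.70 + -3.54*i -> [0.7, -2.84, -6.38, -9.92, -13.46]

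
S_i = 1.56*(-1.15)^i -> [1.56, -1.79, 2.06, -2.37, 2.73]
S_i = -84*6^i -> [-84, -504, -3024, -18144, -108864]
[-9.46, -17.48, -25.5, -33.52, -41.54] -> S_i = -9.46 + -8.02*i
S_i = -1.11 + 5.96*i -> [-1.11, 4.85, 10.81, 16.77, 22.73]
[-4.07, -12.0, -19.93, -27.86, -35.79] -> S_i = -4.07 + -7.93*i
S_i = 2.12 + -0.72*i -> [2.12, 1.4, 0.68, -0.04, -0.76]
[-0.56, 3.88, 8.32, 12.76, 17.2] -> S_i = -0.56 + 4.44*i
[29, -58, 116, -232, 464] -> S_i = 29*-2^i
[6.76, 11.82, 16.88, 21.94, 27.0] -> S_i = 6.76 + 5.06*i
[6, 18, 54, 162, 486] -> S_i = 6*3^i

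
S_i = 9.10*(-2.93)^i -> [9.1, -26.66, 78.12, -228.9, 670.67]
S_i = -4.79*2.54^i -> [-4.79, -12.17, -30.9, -78.49, -199.37]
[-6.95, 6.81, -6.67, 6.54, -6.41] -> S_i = -6.95*(-0.98)^i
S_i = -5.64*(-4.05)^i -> [-5.64, 22.84, -92.51, 374.67, -1517.4]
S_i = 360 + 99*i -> [360, 459, 558, 657, 756]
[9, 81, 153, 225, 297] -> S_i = 9 + 72*i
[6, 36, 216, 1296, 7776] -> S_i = 6*6^i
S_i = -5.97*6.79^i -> [-5.97, -40.54, -275.24, -1868.89, -12689.76]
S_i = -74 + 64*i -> [-74, -10, 54, 118, 182]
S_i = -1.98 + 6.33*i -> [-1.98, 4.35, 10.68, 17.01, 23.34]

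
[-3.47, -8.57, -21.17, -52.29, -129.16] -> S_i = -3.47*2.47^i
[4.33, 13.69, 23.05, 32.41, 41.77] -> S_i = 4.33 + 9.36*i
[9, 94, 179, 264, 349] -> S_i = 9 + 85*i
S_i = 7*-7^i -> [7, -49, 343, -2401, 16807]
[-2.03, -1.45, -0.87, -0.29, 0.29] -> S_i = -2.03 + 0.58*i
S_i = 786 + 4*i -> [786, 790, 794, 798, 802]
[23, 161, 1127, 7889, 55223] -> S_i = 23*7^i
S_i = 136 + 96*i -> [136, 232, 328, 424, 520]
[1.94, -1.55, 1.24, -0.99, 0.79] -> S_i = 1.94*(-0.80)^i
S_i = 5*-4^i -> [5, -20, 80, -320, 1280]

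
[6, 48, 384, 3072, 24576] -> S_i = 6*8^i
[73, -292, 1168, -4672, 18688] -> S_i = 73*-4^i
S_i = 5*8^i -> [5, 40, 320, 2560, 20480]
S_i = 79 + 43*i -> [79, 122, 165, 208, 251]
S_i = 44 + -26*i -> [44, 18, -8, -34, -60]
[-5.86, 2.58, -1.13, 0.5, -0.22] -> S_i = -5.86*(-0.44)^i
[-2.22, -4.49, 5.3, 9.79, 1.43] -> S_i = Random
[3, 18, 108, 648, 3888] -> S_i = 3*6^i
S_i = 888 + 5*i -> [888, 893, 898, 903, 908]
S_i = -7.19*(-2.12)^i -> [-7.19, 15.24, -32.31, 68.51, -145.24]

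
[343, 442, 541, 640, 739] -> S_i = 343 + 99*i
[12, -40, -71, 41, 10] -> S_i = Random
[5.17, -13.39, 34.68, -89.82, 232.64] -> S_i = 5.17*(-2.59)^i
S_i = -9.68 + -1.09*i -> [-9.68, -10.77, -11.86, -12.95, -14.04]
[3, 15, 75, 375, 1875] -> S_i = 3*5^i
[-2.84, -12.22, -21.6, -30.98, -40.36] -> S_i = -2.84 + -9.38*i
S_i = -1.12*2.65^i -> [-1.12, -2.97, -7.87, -20.84, -55.23]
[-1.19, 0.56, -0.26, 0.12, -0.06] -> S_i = -1.19*(-0.47)^i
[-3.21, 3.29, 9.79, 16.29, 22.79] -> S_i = -3.21 + 6.50*i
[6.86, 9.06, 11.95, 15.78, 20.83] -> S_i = 6.86*1.32^i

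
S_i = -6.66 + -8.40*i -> [-6.66, -15.06, -23.46, -31.86, -40.26]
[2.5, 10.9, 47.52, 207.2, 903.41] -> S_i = 2.50*4.36^i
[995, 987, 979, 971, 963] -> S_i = 995 + -8*i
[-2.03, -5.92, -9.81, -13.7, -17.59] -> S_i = -2.03 + -3.89*i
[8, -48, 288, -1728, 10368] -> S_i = 8*-6^i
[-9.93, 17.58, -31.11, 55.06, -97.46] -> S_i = -9.93*(-1.77)^i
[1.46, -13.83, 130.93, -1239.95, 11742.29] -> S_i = 1.46*(-9.47)^i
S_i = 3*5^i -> [3, 15, 75, 375, 1875]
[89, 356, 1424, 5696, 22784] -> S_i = 89*4^i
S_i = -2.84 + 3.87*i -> [-2.84, 1.03, 4.9, 8.77, 12.64]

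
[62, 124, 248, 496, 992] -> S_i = 62*2^i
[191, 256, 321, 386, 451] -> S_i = 191 + 65*i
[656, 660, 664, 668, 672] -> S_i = 656 + 4*i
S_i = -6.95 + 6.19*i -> [-6.95, -0.76, 5.43, 11.62, 17.81]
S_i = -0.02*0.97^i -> [-0.02, -0.02, -0.02, -0.02, -0.02]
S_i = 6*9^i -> [6, 54, 486, 4374, 39366]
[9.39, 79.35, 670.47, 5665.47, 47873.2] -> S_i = 9.39*8.45^i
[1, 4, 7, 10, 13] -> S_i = 1 + 3*i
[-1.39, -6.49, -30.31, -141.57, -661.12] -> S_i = -1.39*4.67^i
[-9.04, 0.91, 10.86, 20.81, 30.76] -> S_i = -9.04 + 9.95*i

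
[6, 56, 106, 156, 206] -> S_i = 6 + 50*i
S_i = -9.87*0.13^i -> [-9.87, -1.28, -0.17, -0.02, -0.0]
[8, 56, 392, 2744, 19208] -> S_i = 8*7^i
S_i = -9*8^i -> [-9, -72, -576, -4608, -36864]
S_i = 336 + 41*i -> [336, 377, 418, 459, 500]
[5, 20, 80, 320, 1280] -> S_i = 5*4^i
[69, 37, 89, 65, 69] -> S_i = Random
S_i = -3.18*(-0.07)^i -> [-3.18, 0.22, -0.02, 0.0, -0.0]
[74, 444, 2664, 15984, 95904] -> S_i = 74*6^i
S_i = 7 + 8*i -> [7, 15, 23, 31, 39]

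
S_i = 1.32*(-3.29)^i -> [1.32, -4.34, 14.29, -47.01, 154.65]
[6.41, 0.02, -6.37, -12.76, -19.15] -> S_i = 6.41 + -6.39*i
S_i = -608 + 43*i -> [-608, -565, -522, -479, -436]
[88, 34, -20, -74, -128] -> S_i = 88 + -54*i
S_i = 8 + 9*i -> [8, 17, 26, 35, 44]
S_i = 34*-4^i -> [34, -136, 544, -2176, 8704]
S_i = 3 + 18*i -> [3, 21, 39, 57, 75]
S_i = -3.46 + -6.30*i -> [-3.46, -9.76, -16.06, -22.36, -28.66]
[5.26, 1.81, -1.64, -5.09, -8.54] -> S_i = 5.26 + -3.45*i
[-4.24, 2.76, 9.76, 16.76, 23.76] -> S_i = -4.24 + 7.00*i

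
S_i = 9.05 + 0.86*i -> [9.05, 9.91, 10.77, 11.63, 12.49]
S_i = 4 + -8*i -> [4, -4, -12, -20, -28]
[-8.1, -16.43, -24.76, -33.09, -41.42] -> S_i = -8.10 + -8.33*i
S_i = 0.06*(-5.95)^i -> [0.06, -0.36, 2.12, -12.64, 75.2]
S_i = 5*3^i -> [5, 15, 45, 135, 405]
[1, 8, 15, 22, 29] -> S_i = 1 + 7*i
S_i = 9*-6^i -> [9, -54, 324, -1944, 11664]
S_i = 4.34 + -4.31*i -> [4.34, 0.03, -4.28, -8.59, -12.9]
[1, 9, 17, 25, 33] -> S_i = 1 + 8*i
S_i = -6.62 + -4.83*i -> [-6.62, -11.45, -16.28, -21.11, -25.94]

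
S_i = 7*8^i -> [7, 56, 448, 3584, 28672]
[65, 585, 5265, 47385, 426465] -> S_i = 65*9^i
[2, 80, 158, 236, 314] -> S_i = 2 + 78*i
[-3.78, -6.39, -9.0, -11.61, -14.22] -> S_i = -3.78 + -2.61*i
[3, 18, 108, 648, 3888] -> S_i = 3*6^i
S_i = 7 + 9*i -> [7, 16, 25, 34, 43]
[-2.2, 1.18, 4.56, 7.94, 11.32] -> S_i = -2.20 + 3.38*i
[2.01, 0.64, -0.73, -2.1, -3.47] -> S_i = 2.01 + -1.37*i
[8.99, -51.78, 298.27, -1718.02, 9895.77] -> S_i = 8.99*(-5.76)^i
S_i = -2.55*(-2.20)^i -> [-2.55, 5.61, -12.34, 27.15, -59.74]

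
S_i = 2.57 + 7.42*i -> [2.57, 9.99, 17.41, 24.83, 32.25]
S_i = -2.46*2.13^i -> [-2.46, -5.24, -11.16, -23.77, -50.64]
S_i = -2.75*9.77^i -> [-2.75, -26.87, -262.5, -2564.58, -25055.95]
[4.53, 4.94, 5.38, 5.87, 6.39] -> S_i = 4.53*1.09^i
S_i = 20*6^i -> [20, 120, 720, 4320, 25920]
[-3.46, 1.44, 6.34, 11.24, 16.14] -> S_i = -3.46 + 4.90*i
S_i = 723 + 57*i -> [723, 780, 837, 894, 951]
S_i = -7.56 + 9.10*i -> [-7.56, 1.54, 10.64, 19.74, 28.84]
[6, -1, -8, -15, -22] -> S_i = 6 + -7*i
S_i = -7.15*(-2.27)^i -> [-7.15, 16.23, -36.84, 83.63, -189.85]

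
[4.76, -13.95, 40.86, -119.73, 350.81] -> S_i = 4.76*(-2.93)^i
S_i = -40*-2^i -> [-40, 80, -160, 320, -640]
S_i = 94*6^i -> [94, 564, 3384, 20304, 121824]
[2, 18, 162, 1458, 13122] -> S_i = 2*9^i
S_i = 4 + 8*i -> [4, 12, 20, 28, 36]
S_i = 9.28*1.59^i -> [9.28, 14.76, 23.46, 37.3, 59.31]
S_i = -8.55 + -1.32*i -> [-8.55, -9.87, -11.19, -12.51, -13.83]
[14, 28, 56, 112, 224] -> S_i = 14*2^i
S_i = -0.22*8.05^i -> [-0.22, -1.77, -14.26, -114.77, -923.86]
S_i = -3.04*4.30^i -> [-3.04, -13.07, -56.21, -241.7, -1039.32]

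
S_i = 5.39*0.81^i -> [5.39, 4.37, 3.54, 2.86, 2.32]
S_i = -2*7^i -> [-2, -14, -98, -686, -4802]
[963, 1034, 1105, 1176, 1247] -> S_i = 963 + 71*i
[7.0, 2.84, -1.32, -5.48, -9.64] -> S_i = 7.00 + -4.16*i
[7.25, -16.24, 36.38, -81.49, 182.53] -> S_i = 7.25*(-2.24)^i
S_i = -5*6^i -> [-5, -30, -180, -1080, -6480]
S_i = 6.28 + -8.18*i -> [6.28, -1.9, -10.08, -18.26, -26.44]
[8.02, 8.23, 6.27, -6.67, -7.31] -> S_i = Random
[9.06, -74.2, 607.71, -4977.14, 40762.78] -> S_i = 9.06*(-8.19)^i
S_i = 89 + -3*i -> [89, 86, 83, 80, 77]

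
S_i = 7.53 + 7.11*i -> [7.53, 14.64, 21.75, 28.86, 35.97]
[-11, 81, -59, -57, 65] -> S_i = Random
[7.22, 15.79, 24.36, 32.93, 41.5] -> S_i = 7.22 + 8.57*i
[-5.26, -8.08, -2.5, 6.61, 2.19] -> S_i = Random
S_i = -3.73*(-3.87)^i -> [-3.73, 14.44, -55.86, 216.19, -836.67]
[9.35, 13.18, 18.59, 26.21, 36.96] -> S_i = 9.35*1.41^i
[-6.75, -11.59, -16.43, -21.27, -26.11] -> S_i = -6.75 + -4.84*i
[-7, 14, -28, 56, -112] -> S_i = -7*-2^i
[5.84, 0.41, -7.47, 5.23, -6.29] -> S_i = Random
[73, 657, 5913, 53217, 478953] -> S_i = 73*9^i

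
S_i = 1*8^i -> [1, 8, 64, 512, 4096]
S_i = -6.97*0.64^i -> [-6.97, -4.46, -2.85, -1.83, -1.17]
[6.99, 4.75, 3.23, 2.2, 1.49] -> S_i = 6.99*0.68^i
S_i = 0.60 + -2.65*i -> [0.6, -2.05, -4.7, -7.35, -10.0]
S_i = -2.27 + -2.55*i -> [-2.27, -4.82, -7.37, -9.92, -12.47]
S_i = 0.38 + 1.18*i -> [0.38, 1.56, 2.74, 3.92, 5.1]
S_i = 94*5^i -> [94, 470, 2350, 11750, 58750]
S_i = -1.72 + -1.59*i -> [-1.72, -3.31, -4.9, -6.49, -8.08]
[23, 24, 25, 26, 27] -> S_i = 23 + 1*i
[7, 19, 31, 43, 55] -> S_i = 7 + 12*i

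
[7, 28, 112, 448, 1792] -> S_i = 7*4^i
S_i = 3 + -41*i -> [3, -38, -79, -120, -161]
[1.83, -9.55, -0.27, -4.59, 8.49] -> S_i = Random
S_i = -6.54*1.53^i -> [-6.54, -10.01, -15.31, -23.42, -35.84]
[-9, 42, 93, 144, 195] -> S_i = -9 + 51*i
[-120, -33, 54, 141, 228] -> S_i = -120 + 87*i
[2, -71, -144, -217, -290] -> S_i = 2 + -73*i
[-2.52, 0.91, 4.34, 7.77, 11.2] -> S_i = -2.52 + 3.43*i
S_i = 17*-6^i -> [17, -102, 612, -3672, 22032]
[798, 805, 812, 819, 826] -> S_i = 798 + 7*i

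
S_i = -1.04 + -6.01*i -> [-1.04, -7.05, -13.06, -19.07, -25.08]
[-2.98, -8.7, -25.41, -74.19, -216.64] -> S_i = -2.98*2.92^i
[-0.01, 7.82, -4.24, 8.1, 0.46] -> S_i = Random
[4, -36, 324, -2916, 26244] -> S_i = 4*-9^i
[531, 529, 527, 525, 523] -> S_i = 531 + -2*i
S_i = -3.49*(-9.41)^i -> [-3.49, 32.84, -309.03, 2908.0, -27364.27]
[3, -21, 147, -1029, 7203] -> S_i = 3*-7^i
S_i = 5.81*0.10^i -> [5.81, 0.58, 0.06, 0.01, 0.0]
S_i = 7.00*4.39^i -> [7.0, 30.73, 134.9, 592.23, 2599.9]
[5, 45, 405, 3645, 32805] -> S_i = 5*9^i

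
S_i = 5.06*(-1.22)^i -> [5.06, -6.17, 7.53, -9.19, 11.21]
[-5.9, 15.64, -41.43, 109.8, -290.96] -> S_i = -5.90*(-2.65)^i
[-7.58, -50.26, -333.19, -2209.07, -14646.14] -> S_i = -7.58*6.63^i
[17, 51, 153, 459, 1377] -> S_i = 17*3^i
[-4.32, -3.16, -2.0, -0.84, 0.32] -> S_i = -4.32 + 1.16*i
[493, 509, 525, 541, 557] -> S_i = 493 + 16*i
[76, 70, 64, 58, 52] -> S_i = 76 + -6*i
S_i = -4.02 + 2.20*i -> [-4.02, -1.82, 0.38, 2.58, 4.78]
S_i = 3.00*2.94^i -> [3.0, 8.82, 25.93, 76.24, 224.14]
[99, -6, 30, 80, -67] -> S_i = Random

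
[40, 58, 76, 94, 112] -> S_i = 40 + 18*i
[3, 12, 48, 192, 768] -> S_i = 3*4^i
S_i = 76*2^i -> [76, 152, 304, 608, 1216]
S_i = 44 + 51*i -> [44, 95, 146, 197, 248]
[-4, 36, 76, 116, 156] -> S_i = -4 + 40*i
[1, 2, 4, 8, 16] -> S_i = 1*2^i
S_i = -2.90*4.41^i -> [-2.9, -12.79, -56.4, -248.72, -1096.86]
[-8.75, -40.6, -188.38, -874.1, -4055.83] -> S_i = -8.75*4.64^i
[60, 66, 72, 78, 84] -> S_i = 60 + 6*i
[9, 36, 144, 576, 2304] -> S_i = 9*4^i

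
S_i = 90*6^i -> [90, 540, 3240, 19440, 116640]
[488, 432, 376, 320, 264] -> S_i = 488 + -56*i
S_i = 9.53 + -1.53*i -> [9.53, 8.0, 6.47, 4.94, 3.41]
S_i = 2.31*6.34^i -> [2.31, 14.65, 92.85, 588.68, 3732.24]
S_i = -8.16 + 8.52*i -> [-8.16, 0.36, 8.88, 17.4, 25.92]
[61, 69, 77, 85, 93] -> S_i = 61 + 8*i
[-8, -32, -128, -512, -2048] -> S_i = -8*4^i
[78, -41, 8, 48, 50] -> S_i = Random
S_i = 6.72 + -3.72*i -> [6.72, 3.0, -0.72, -4.44, -8.16]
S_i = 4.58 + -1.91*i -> [4.58, 2.67, 0.76, -1.15, -3.06]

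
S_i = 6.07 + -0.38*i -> [6.07, 5.69, 5.31, 4.93, 4.55]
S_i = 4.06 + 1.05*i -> [4.06, 5.11, 6.16, 7.21, 8.26]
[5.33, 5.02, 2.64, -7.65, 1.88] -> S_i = Random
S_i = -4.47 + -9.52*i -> [-4.47, -13.99, -23.51, -33.03, -42.55]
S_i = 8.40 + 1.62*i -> [8.4, 10.02, 11.64, 13.26, 14.88]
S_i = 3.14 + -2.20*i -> [3.14, 0.94, -1.26, -3.46, -5.66]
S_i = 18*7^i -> [18, 126, 882, 6174, 43218]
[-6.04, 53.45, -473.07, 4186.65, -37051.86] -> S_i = -6.04*(-8.85)^i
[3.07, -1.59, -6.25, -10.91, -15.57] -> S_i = 3.07 + -4.66*i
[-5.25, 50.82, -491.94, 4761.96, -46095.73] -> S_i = -5.25*(-9.68)^i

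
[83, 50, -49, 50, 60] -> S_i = Random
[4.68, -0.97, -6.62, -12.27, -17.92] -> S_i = 4.68 + -5.65*i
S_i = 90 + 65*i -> [90, 155, 220, 285, 350]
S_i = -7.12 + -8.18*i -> [-7.12, -15.3, -23.48, -31.66, -39.84]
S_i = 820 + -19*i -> [820, 801, 782, 763, 744]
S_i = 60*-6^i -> [60, -360, 2160, -12960, 77760]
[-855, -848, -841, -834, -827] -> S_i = -855 + 7*i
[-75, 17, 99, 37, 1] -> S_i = Random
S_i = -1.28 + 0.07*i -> [-1.28, -1.21, -1.14, -1.07, -1.0]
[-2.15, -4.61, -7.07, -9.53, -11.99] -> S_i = -2.15 + -2.46*i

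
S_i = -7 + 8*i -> [-7, 1, 9, 17, 25]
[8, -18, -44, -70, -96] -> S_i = 8 + -26*i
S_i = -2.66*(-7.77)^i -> [-2.66, 20.67, -160.59, 1247.8, -9695.4]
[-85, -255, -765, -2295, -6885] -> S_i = -85*3^i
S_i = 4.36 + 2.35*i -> [4.36, 6.71, 9.06, 11.41, 13.76]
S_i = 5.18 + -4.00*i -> [5.18, 1.18, -2.82, -6.82, -10.82]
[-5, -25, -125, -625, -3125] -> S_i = -5*5^i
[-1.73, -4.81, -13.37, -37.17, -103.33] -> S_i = -1.73*2.78^i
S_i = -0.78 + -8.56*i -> [-0.78, -9.34, -17.9, -26.46, -35.02]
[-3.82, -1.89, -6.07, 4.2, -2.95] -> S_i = Random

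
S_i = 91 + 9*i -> [91, 100, 109, 118, 127]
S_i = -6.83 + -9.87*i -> [-6.83, -16.7, -26.57, -36.44, -46.31]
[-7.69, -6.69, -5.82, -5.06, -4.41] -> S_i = -7.69*0.87^i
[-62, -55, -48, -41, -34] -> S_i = -62 + 7*i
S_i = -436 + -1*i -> [-436, -437, -438, -439, -440]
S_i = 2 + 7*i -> [2, 9, 16, 23, 30]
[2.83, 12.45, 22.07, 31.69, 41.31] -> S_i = 2.83 + 9.62*i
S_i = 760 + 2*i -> [760, 762, 764, 766, 768]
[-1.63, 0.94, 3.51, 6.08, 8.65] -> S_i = -1.63 + 2.57*i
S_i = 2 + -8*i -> [2, -6, -14, -22, -30]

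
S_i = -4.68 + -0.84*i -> [-4.68, -5.52, -6.36, -7.2, -8.04]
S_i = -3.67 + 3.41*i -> [-3.67, -0.26, 3.15, 6.56, 9.97]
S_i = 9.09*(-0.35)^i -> [9.09, -3.18, 1.11, -0.39, 0.14]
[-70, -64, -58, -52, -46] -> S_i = -70 + 6*i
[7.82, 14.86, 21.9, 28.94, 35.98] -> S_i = 7.82 + 7.04*i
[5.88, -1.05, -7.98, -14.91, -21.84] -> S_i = 5.88 + -6.93*i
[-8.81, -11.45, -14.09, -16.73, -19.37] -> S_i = -8.81 + -2.64*i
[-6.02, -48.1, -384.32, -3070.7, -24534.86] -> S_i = -6.02*7.99^i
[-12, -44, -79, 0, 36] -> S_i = Random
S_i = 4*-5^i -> [4, -20, 100, -500, 2500]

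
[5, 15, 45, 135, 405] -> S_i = 5*3^i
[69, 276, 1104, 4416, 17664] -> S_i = 69*4^i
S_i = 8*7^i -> [8, 56, 392, 2744, 19208]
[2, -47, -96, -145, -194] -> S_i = 2 + -49*i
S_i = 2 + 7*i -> [2, 9, 16, 23, 30]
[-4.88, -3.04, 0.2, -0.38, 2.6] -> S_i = Random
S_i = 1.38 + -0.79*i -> [1.38, 0.59, -0.2, -0.99, -1.78]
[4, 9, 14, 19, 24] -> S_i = 4 + 5*i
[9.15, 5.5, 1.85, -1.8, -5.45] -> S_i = 9.15 + -3.65*i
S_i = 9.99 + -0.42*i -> [9.99, 9.57, 9.15, 8.73, 8.31]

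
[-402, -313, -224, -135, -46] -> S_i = -402 + 89*i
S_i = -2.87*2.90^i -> [-2.87, -8.32, -24.14, -70.0, -202.99]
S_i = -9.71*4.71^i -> [-9.71, -45.73, -215.41, -1014.57, -4778.62]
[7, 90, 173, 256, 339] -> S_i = 7 + 83*i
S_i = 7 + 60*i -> [7, 67, 127, 187, 247]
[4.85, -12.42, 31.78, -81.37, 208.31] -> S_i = 4.85*(-2.56)^i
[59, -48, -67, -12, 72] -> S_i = Random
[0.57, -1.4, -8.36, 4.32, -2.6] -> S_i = Random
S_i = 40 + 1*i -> [40, 41, 42, 43, 44]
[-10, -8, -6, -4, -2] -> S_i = -10 + 2*i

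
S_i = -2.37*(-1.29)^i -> [-2.37, 3.06, -3.94, 5.09, -6.56]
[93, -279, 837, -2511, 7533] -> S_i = 93*-3^i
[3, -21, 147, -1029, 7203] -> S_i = 3*-7^i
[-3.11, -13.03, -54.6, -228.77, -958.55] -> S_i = -3.11*4.19^i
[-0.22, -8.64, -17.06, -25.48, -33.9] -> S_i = -0.22 + -8.42*i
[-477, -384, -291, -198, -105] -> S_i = -477 + 93*i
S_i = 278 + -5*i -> [278, 273, 268, 263, 258]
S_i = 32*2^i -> [32, 64, 128, 256, 512]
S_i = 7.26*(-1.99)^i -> [7.26, -14.45, 28.75, -57.21, 113.85]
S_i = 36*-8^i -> [36, -288, 2304, -18432, 147456]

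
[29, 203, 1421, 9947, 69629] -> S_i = 29*7^i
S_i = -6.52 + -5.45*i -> [-6.52, -11.97, -17.42, -22.87, -28.32]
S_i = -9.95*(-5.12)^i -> [-9.95, 50.94, -260.83, 1335.47, -6837.59]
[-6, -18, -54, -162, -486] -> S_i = -6*3^i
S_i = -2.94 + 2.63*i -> [-2.94, -0.31, 2.32, 4.95, 7.58]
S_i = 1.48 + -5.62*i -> [1.48, -4.14, -9.76, -15.38, -21.0]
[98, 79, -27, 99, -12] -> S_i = Random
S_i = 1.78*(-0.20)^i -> [1.78, -0.36, 0.07, -0.01, 0.0]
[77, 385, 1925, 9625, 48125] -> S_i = 77*5^i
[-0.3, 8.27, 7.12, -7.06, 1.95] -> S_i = Random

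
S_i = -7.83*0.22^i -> [-7.83, -1.72, -0.38, -0.08, -0.02]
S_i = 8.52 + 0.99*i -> [8.52, 9.51, 10.5, 11.49, 12.48]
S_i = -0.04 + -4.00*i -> [-0.04, -4.04, -8.04, -12.04, -16.04]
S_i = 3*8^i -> [3, 24, 192, 1536, 12288]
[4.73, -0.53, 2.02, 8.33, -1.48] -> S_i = Random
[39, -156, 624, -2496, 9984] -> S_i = 39*-4^i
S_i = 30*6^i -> [30, 180, 1080, 6480, 38880]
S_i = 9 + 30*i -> [9, 39, 69, 99, 129]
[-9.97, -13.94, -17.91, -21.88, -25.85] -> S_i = -9.97 + -3.97*i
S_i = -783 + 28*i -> [-783, -755, -727, -699, -671]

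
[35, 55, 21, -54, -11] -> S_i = Random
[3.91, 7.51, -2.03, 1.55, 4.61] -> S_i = Random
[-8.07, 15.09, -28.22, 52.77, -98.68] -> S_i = -8.07*(-1.87)^i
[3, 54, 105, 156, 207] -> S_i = 3 + 51*i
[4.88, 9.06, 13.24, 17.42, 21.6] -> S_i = 4.88 + 4.18*i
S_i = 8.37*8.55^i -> [8.37, 71.56, 611.87, 5231.47, 44729.07]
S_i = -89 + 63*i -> [-89, -26, 37, 100, 163]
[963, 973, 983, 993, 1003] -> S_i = 963 + 10*i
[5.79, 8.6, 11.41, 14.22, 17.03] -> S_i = 5.79 + 2.81*i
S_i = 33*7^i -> [33, 231, 1617, 11319, 79233]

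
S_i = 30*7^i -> [30, 210, 1470, 10290, 72030]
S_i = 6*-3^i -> [6, -18, 54, -162, 486]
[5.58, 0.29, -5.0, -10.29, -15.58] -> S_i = 5.58 + -5.29*i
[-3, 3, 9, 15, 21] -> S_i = -3 + 6*i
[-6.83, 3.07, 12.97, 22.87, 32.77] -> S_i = -6.83 + 9.90*i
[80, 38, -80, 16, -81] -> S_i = Random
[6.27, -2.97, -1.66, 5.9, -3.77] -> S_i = Random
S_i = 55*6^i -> [55, 330, 1980, 11880, 71280]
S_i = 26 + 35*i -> [26, 61, 96, 131, 166]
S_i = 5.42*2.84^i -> [5.42, 15.39, 43.72, 124.15, 352.59]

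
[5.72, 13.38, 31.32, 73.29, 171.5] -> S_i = 5.72*2.34^i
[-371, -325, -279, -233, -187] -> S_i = -371 + 46*i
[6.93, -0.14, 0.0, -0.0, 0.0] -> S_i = 6.93*(-0.02)^i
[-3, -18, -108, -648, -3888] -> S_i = -3*6^i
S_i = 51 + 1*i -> [51, 52, 53, 54, 55]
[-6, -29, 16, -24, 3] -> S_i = Random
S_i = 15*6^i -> [15, 90, 540, 3240, 19440]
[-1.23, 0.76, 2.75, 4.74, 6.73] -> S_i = -1.23 + 1.99*i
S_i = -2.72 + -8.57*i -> [-2.72, -11.29, -19.86, -28.43, -37.0]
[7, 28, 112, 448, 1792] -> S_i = 7*4^i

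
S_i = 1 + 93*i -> [1, 94, 187, 280, 373]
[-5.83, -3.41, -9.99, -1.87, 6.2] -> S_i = Random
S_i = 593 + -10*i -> [593, 583, 573, 563, 553]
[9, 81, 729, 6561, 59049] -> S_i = 9*9^i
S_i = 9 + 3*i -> [9, 12, 15, 18, 21]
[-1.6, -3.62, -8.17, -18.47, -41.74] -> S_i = -1.60*2.26^i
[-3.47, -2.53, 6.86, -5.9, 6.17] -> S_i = Random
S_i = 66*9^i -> [66, 594, 5346, 48114, 433026]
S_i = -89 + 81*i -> [-89, -8, 73, 154, 235]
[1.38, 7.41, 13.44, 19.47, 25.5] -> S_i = 1.38 + 6.03*i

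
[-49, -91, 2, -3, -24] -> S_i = Random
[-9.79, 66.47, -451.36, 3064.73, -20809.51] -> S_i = -9.79*(-6.79)^i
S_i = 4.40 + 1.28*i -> [4.4, 5.68, 6.96, 8.24, 9.52]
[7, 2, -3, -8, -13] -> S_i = 7 + -5*i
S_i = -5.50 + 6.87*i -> [-5.5, 1.37, 8.24, 15.11, 21.98]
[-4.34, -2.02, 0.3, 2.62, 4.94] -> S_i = -4.34 + 2.32*i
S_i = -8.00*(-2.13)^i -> [-8.0, 17.04, -36.3, 77.31, -164.67]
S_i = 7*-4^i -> [7, -28, 112, -448, 1792]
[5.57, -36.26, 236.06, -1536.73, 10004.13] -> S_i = 5.57*(-6.51)^i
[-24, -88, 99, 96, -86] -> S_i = Random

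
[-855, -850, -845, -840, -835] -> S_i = -855 + 5*i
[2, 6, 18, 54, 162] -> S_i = 2*3^i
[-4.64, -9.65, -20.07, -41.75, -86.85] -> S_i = -4.64*2.08^i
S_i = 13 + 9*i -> [13, 22, 31, 40, 49]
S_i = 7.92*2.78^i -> [7.92, 22.02, 61.21, 170.16, 473.05]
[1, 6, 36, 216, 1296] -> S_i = 1*6^i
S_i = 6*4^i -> [6, 24, 96, 384, 1536]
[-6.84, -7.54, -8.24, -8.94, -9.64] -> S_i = -6.84 + -0.70*i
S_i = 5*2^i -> [5, 10, 20, 40, 80]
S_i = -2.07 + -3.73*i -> [-2.07, -5.8, -9.53, -13.26, -16.99]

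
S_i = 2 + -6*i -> [2, -4, -10, -16, -22]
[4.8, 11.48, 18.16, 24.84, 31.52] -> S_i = 4.80 + 6.68*i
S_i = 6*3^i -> [6, 18, 54, 162, 486]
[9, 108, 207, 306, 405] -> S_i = 9 + 99*i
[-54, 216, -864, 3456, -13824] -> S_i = -54*-4^i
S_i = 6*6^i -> [6, 36, 216, 1296, 7776]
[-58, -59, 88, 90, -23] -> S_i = Random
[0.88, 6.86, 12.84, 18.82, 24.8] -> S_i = 0.88 + 5.98*i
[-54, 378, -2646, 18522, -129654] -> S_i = -54*-7^i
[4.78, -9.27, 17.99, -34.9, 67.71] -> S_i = 4.78*(-1.94)^i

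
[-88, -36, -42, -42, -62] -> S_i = Random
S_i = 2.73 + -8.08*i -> [2.73, -5.35, -13.43, -21.51, -29.59]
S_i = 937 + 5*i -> [937, 942, 947, 952, 957]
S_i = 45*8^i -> [45, 360, 2880, 23040, 184320]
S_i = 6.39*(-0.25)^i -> [6.39, -1.6, 0.4, -0.1, 0.02]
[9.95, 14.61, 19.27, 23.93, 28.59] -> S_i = 9.95 + 4.66*i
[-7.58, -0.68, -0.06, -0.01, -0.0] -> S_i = -7.58*0.09^i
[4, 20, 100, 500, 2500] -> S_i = 4*5^i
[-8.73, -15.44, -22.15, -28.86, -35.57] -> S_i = -8.73 + -6.71*i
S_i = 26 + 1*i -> [26, 27, 28, 29, 30]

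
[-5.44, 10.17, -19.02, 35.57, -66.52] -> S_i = -5.44*(-1.87)^i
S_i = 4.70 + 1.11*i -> [4.7, 5.81, 6.92, 8.03, 9.14]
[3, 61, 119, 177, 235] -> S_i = 3 + 58*i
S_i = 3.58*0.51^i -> [3.58, 1.83, 0.93, 0.47, 0.24]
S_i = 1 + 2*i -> [1, 3, 5, 7, 9]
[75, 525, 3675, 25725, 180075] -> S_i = 75*7^i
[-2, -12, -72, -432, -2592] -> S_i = -2*6^i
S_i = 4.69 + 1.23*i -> [4.69, 5.92, 7.15, 8.38, 9.61]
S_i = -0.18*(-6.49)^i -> [-0.18, 1.17, -7.58, 49.2, -319.34]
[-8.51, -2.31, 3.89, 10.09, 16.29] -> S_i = -8.51 + 6.20*i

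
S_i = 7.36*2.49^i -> [7.36, 18.33, 45.63, 113.63, 282.93]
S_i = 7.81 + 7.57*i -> [7.81, 15.38, 22.95, 30.52, 38.09]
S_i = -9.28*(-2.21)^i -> [-9.28, 20.51, -45.32, 100.17, -221.37]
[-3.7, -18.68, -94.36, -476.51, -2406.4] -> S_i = -3.70*5.05^i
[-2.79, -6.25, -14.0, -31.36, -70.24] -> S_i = -2.79*2.24^i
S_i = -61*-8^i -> [-61, 488, -3904, 31232, -249856]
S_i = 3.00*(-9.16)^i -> [3.0, -27.48, 251.72, -2305.73, 21120.45]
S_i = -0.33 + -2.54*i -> [-0.33, -2.87, -5.41, -7.95, -10.49]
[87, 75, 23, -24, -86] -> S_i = Random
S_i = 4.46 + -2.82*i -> [4.46, 1.64, -1.18, -4.0, -6.82]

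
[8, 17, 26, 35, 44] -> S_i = 8 + 9*i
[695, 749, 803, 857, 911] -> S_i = 695 + 54*i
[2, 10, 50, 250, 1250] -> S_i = 2*5^i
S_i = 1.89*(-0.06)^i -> [1.89, -0.11, 0.01, -0.0, 0.0]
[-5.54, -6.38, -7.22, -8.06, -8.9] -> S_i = -5.54 + -0.84*i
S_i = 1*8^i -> [1, 8, 64, 512, 4096]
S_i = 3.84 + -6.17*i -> [3.84, -2.33, -8.5, -14.67, -20.84]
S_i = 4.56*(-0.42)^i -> [4.56, -1.92, 0.8, -0.34, 0.14]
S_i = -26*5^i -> [-26, -130, -650, -3250, -16250]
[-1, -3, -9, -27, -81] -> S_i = -1*3^i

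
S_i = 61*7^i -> [61, 427, 2989, 20923, 146461]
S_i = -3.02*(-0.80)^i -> [-3.02, 2.42, -1.93, 1.55, -1.24]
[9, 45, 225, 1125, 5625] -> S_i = 9*5^i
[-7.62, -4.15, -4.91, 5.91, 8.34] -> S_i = Random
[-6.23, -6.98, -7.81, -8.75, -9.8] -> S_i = -6.23*1.12^i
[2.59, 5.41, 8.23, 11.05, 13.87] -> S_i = 2.59 + 2.82*i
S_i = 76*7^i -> [76, 532, 3724, 26068, 182476]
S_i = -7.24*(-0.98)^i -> [-7.24, 7.1, -6.95, 6.81, -6.68]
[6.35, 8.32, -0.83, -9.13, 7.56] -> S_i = Random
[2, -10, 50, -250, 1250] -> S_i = 2*-5^i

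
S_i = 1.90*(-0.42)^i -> [1.9, -0.8, 0.34, -0.14, 0.06]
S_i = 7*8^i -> [7, 56, 448, 3584, 28672]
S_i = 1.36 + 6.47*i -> [1.36, 7.83, 14.3, 20.77, 27.24]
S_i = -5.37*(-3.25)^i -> [-5.37, 17.45, -56.72, 184.34, -599.11]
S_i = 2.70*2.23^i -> [2.7, 6.02, 13.43, 29.94, 66.77]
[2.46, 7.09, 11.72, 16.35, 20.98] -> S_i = 2.46 + 4.63*i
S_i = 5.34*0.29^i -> [5.34, 1.55, 0.45, 0.13, 0.04]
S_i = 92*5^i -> [92, 460, 2300, 11500, 57500]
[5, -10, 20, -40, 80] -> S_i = 5*-2^i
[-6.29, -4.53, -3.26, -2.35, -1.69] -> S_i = -6.29*0.72^i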